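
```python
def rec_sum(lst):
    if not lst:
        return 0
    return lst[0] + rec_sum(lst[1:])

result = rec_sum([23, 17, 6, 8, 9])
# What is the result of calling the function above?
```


rec_sum([23, 17, 6, 8, 9])
= 23 + rec_sum([17, 6, 8, 9])
= 23 + 17 + rec_sum([6, 8, 9])
= 23 + 17 + 6 + rec_sum([8, 9])
= 23 + 17 + 6 + 8 + rec_sum([9])
= 23 + 17 + 6 + 8 + 9 + rec_sum([])
= 23 + 17 + 6 + 8 + 9 + 0
= 63


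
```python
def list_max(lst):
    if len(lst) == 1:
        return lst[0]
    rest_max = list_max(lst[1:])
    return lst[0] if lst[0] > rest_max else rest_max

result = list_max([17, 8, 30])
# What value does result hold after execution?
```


list_max([17, 8, 30])
= compare 17 with list_max([8, 30])
= compare 8 with list_max([30])
Base: list_max([30]) = 30
compare 8 with 30: max = 30
compare 17 with 30: max = 30
= 30


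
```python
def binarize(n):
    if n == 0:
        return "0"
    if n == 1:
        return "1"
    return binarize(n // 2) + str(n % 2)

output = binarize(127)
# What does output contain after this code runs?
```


binarize(127)
= binarize(63) + "1"
= binarize(31) + "1" + "1"
= binarize(15) + "1" + "1" + "1"
= binarize(7) + "1" + "1" + "1" + "1"
= binarize(3) + "1" + "1" + "1" + "1" + "1"
= binarize(1) + "1" + "1" + "1" + "1" + "1" + "1"
= "1" + "1" + "1" + "1" + "1" + "1" + "1"
= "1111111"


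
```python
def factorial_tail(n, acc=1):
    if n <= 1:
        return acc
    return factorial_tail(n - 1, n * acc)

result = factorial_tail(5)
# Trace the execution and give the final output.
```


factorial_tail(5, 1)
= factorial_tail(4, 5 * 1) = factorial_tail(4, 5)
= factorial_tail(3, 4 * 5) = factorial_tail(3, 20)
= factorial_tail(2, 3 * 20) = factorial_tail(2, 60)
= factorial_tail(1, 2 * 60) = factorial_tail(1, 120)
n <= 1, return acc = 120


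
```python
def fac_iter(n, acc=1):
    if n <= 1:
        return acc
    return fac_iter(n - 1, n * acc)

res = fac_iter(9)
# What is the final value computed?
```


fac_iter(9, 1)
= fac_iter(8, 9 * 1) = fac_iter(8, 9)
= fac_iter(7, 8 * 9) = fac_iter(7, 72)
= fac_iter(6, 7 * 72) = fac_iter(6, 504)
= fac_iter(5, 6 * 504) = fac_iter(5, 3024)
= fac_iter(4, 5 * 3024) = fac_iter(4, 15120)
= fac_iter(3, 4 * 15120) = fac_iter(3, 60480)
= fac_iter(2, 3 * 60480) = fac_iter(2, 181440)
= fac_iter(1, 2 * 181440) = fac_iter(1, 362880)
n <= 1, return acc = 362880


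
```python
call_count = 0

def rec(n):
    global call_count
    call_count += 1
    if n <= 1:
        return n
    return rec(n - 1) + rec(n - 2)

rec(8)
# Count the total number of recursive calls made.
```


rec(8) calls rec(7) and rec(6); each non-base call branches into two more.
Let C(k) = total number of calls made by rec(k), including the call to rec(k) itself.
Base cases: C(0) = 1, C(1) = 1
Recurrence: C(k) = 1 + C(k-1) + C(k-2)
  C(2) = 1 + C(1) + C(0) = 1 + 1 + 1 = 3
  C(3) = 1 + C(2) + C(1) = 1 + 3 + 1 = 5
  C(4) = 1 + C(3) + C(2) = 1 + 5 + 3 = 9
  C(5) = 1 + C(4) + C(3) = 1 + 9 + 5 = 15
  C(6) = 1 + C(5) + C(4) = 1 + 15 + 9 = 25
  C(7) = 1 + C(6) + C(5) = 1 + 25 + 15 = 41
  C(8) = 1 + C(7) + C(6) = 1 + 41 + 25 = 67
Total calls = C(8) = 67


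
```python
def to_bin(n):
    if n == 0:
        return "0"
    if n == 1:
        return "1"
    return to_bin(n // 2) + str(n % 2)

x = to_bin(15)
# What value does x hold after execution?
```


to_bin(15)
= to_bin(7) + "1"
= to_bin(3) + "1" + "1"
= to_bin(1) + "1" + "1" + "1"
= "1" + "1" + "1" + "1"
= "1111"


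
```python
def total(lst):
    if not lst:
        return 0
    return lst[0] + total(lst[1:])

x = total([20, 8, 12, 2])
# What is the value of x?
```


total([20, 8, 12, 2])
= 20 + total([8, 12, 2])
= 20 + 8 + total([12, 2])
= 20 + 8 + 12 + total([2])
= 20 + 8 + 12 + 2 + total([])
= 20 + 8 + 12 + 2 + 0
= 42


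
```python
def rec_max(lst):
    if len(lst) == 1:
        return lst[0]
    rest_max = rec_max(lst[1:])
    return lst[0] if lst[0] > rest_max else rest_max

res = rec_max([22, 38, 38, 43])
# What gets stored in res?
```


rec_max([22, 38, 38, 43])
= compare 22 with rec_max([38, 38, 43])
= compare 38 with rec_max([38, 43])
= compare 38 with rec_max([43])
Base: rec_max([43]) = 43
compare 38 with 43: max = 43
compare 38 with 43: max = 43
compare 22 with 43: max = 43
= 43


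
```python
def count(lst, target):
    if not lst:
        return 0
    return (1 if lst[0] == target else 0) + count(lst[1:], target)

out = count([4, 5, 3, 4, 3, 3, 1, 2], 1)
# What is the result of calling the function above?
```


count([4, 5, 3, 4, 3, 3, 1, 2], 1)
lst[0]=4 != 1: 0 + count([5, 3, 4, 3, 3, 1, 2], 1)
lst[0]=5 != 1: 0 + count([3, 4, 3, 3, 1, 2], 1)
lst[0]=3 != 1: 0 + count([4, 3, 3, 1, 2], 1)
lst[0]=4 != 1: 0 + count([3, 3, 1, 2], 1)
lst[0]=3 != 1: 0 + count([3, 1, 2], 1)
lst[0]=3 != 1: 0 + count([1, 2], 1)
lst[0]=1 == 1: 1 + count([2], 1)
lst[0]=2 != 1: 0 + count([], 1)
= 1


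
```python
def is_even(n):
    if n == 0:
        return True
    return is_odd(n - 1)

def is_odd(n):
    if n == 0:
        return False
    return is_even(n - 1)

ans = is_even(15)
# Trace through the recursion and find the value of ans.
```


is_even(15)
= is_odd(14)
= is_even(13)
= is_odd(12)
= is_even(11)
= is_odd(10)
= is_even(9)
= is_odd(8)
= is_even(7)
= is_odd(6)
= is_even(5)
= is_odd(4)
= is_even(3)
= is_odd(2)
= is_even(1)
= is_odd(0)
n == 0: return False
= False


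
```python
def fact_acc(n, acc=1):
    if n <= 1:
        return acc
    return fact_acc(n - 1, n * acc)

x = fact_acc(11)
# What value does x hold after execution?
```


fact_acc(11, 1)
= fact_acc(10, 11 * 1) = fact_acc(10, 11)
= fact_acc(9, 10 * 11) = fact_acc(9, 110)
= fact_acc(8, 9 * 110) = fact_acc(8, 990)
= fact_acc(7, 8 * 990) = fact_acc(7, 7920)
= fact_acc(6, 7 * 7920) = fact_acc(6, 55440)
= fact_acc(5, 6 * 55440) = fact_acc(5, 332640)
= fact_acc(4, 5 * 332640) = fact_acc(4, 1663200)
= fact_acc(3, 4 * 1663200) = fact_acc(3, 6652800)
= fact_acc(2, 3 * 6652800) = fact_acc(2, 19958400)
= fact_acc(1, 2 * 19958400) = fact_acc(1, 39916800)
n <= 1, return acc = 39916800


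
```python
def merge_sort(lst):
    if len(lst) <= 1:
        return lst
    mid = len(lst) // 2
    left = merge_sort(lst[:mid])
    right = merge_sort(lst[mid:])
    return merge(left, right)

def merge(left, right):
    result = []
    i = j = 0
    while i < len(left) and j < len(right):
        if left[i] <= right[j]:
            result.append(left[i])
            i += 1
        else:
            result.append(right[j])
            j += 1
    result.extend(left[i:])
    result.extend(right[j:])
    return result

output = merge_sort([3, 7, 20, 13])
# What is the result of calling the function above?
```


merge_sort([3, 7, 20, 13])
Split into [3, 7] and [20, 13]
Left sorted: [3, 7]
Right sorted: [13, 20]
Merge [3, 7] and [13, 20]
= [3, 7, 13, 20]


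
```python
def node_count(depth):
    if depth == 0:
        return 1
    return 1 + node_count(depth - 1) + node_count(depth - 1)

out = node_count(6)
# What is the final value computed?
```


node_count(6)
= 1 + node_count(5) + node_count(5)
= 1 + 2 * node_count(5)
node_count(k) = 2^(k+1) - 1
node_count(0) = 1
node_count(1) = 3
node_count(2) = 7
node_count(3) = 15
node_count(4) = 31
node_count(6) = 2^7 - 1 = 127


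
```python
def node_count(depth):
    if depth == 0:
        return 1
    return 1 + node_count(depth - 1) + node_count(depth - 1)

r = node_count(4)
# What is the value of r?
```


node_count(4)
= 1 + node_count(3) + node_count(3)
= 1 + 2 * node_count(3)
node_count(k) = 2^(k+1) - 1
node_count(0) = 1
node_count(1) = 3
node_count(2) = 7
node_count(3) = 15
node_count(4) = 31
node_count(4) = 2^5 - 1 = 31


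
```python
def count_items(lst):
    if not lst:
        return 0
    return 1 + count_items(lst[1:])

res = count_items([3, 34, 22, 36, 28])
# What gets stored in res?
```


count_items([3, 34, 22, 36, 28])
= 1 + count_items([34, 22, 36, 28])
= 1 + 1 + count_items([22, 36, 28])
= 1 + 1 + 1 + count_items([36, 28])
= 1 + 1 + 1 + 1 + count_items([28])
= 1 + 1 + 1 + 1 + 1 + count_items([])
= 1 + 1 + 1 + 1 + 1 + 0
= 5


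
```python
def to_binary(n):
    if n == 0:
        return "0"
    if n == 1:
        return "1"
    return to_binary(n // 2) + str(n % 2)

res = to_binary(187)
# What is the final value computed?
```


to_binary(187)
= to_binary(93) + "1"
= to_binary(46) + "1" + "1"
= to_binary(23) + "0" + "1" + "1"
= to_binary(11) + "1" + "0" + "1" + "1"
= to_binary(5) + "1" + "1" + "0" + "1" + "1"
= to_binary(2) + "1" + "1" + "1" + "0" + "1" + "1"
= to_binary(1) + "0" + "1" + "1" + "1" + "0" + "1" + "1"
= "1" + "0" + "1" + "1" + "1" + "0" + "1" + "1"
= "10111011"


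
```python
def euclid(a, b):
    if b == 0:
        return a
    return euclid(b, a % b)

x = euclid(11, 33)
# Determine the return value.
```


euclid(11, 33)
= euclid(33, 11 % 33) = euclid(33, 11)
= euclid(11, 33 % 11) = euclid(11, 0)
b == 0, return a = 11


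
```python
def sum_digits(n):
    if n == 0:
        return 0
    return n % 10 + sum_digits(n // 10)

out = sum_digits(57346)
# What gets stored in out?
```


sum_digits(57346)
= 6 + sum_digits(5734)
= 6 + 4 + sum_digits(573)
= 6 + 4 + 3 + sum_digits(57)
= 6 + 4 + 3 + 7 + sum_digits(5)
= 6 + 4 + 3 + 7 + 5 + sum_digits(0)
= 6 + 4 + 3 + 7 + 5 + 0
= 25


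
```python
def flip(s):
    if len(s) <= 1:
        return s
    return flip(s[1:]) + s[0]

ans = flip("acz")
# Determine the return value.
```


flip("acz")
= flip("cz") + "a"
= flip("z") + "c" + "a"
= "z" + "c" + "a"
= "zca"


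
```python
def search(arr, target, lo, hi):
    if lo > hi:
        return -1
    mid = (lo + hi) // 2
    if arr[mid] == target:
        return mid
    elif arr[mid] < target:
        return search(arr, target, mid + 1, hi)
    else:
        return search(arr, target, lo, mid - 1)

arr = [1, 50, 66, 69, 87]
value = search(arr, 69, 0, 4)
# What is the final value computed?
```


search(arr, 69, 0, 4)
lo=0, hi=4, mid=2, arr[mid]=66
66 < 69, search right half
lo=3, hi=4, mid=3, arr[mid]=69
arr[3] == 69, found at index 3
= 3


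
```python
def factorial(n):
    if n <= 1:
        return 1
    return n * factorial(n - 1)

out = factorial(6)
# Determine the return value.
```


factorial(6)
= 6 * factorial(5)
= 6 * 5 * factorial(4)
= 6 * 5 * 4 * factorial(3)
= 6 * 5 * 4 * 3 * factorial(2)
= 6 * 5 * 4 * 3 * 2 * factorial(1)
= 6 * 5 * 4 * 3 * 2 * 1
= 720


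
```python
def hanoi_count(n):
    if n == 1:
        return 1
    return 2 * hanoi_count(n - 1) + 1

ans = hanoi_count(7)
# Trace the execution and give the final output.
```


hanoi_count(7)
= 2 * hanoi_count(6) + 1
= 2 * (2 * hanoi_count(5) + 1) + 1
= 2 * (2 * (2 * hanoi_count(4) + 1) + 1) + 1
= 2 * (2 * (2 * (2 * hanoi_count(3) + 1) + 1) + 1) + 1
= 2 * (2 * (2 * (2 * (2 * hanoi_count(2) + 1) + 1) + 1) + 1) + 1
= 2 * (2 * (2 * (2 * (2 * (2 * hanoi_count(1) + 1) + 1) + 1) + 1) + 1) + 1
Now compute bottom-up:
hanoi_count(1) = 1
hanoi_count(2) = 2 * 1 + 1 = 3
hanoi_count(3) = 2 * 3 + 1 = 7
hanoi_count(4) = 2 * 7 + 1 = 15
hanoi_count(5) = 2 * 15 + 1 = 31
hanoi_count(6) = 2 * 31 + 1 = 63
hanoi_count(7) = 2 * 63 + 1 = 127
= 127


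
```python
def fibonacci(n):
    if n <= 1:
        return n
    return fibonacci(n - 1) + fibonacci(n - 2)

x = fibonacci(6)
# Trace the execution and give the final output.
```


fibonacci(6)
= fibonacci(5) + fibonacci(4)
= (fibonacci(4) + fibonacci(3)) + fibonacci(4)
Computing bottom-up: fibonacci(0)=0, fibonacci(1)=1, fibonacci(2)=1, fibonacci(3)=2, fibonacci(4)=3, fibonacci(5)=5, fibonacci(6)=8
= 8


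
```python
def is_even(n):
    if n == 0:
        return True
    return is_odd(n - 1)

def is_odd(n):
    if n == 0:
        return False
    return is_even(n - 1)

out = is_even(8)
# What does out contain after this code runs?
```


is_even(8)
= is_odd(7)
= is_even(6)
= is_odd(5)
= is_even(4)
= is_odd(3)
= is_even(2)
= is_odd(1)
= is_even(0)
n == 0: return True
= True


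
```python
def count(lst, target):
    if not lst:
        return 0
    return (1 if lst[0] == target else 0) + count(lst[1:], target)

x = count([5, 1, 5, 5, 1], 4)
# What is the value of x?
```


count([5, 1, 5, 5, 1], 4)
lst[0]=5 != 4: 0 + count([1, 5, 5, 1], 4)
lst[0]=1 != 4: 0 + count([5, 5, 1], 4)
lst[0]=5 != 4: 0 + count([5, 1], 4)
lst[0]=5 != 4: 0 + count([1], 4)
lst[0]=1 != 4: 0 + count([], 4)
= 0


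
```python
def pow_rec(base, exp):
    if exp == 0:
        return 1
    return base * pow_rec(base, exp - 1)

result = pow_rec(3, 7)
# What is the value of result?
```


pow_rec(3, 7)
= 3 * pow_rec(3, 6)
= 3 * 3 * pow_rec(3, 5)
= 3 * 3 * 3 * pow_rec(3, 4)
= 3 * 3 * 3 * 3 * pow_rec(3, 3)
= 3 * 3 * 3 * 3 * 3 * pow_rec(3, 2)
= 3 * 3 * 3 * 3 * 3 * 3 * pow_rec(3, 1)
= 3 * 3 * 3 * 3 * 3 * 3 * 3 * pow_rec(3, 0)
= 3 * 3 * 3 * 3 * 3 * 3 * 3 * 1
= 2187


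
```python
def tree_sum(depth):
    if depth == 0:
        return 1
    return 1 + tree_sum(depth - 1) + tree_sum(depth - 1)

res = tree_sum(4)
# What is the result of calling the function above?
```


tree_sum(4)
= 1 + tree_sum(3) + tree_sum(3)
= 1 + 2 * tree_sum(3)
tree_sum(k) = 2^(k+1) - 1
tree_sum(0) = 1
tree_sum(1) = 3
tree_sum(2) = 7
tree_sum(3) = 15
tree_sum(4) = 31
tree_sum(4) = 2^5 - 1 = 31


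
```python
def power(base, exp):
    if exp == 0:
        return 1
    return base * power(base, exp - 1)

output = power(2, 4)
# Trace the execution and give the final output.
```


power(2, 4)
= 2 * power(2, 3)
= 2 * 2 * power(2, 2)
= 2 * 2 * 2 * power(2, 1)
= 2 * 2 * 2 * 2 * power(2, 0)
= 2 * 2 * 2 * 2 * 1
= 16


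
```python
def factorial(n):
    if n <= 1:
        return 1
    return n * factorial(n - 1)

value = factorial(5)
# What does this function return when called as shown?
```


factorial(5)
= 5 * factorial(4)
= 5 * 4 * factorial(3)
= 5 * 4 * 3 * factorial(2)
= 5 * 4 * 3 * 2 * factorial(1)
= 5 * 4 * 3 * 2 * 1
= 120


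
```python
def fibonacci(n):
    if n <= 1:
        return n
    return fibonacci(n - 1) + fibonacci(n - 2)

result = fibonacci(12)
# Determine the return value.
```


fibonacci(12)
= fibonacci(11) + fibonacci(10)
= (fibonacci(10) + fibonacci(9)) + fibonacci(10)
Computing bottom-up: fibonacci(0)=0, fibonacci(1)=1, fibonacci(2)=1, fibonacci(3)=2, fibonacci(4)=3, fibonacci(5)=5, fibonacci(6)=8, fibonacci(7)=13, fibonacci(8)=21, fibonacci(9)=34, fibonacci(10)=55, fibonacci(11)=89, fibonacci(12)=144
= 144


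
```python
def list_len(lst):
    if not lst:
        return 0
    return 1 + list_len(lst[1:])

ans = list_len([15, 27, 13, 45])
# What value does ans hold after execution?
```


list_len([15, 27, 13, 45])
= 1 + list_len([27, 13, 45])
= 1 + 1 + list_len([13, 45])
= 1 + 1 + 1 + list_len([45])
= 1 + 1 + 1 + 1 + list_len([])
= 1 + 1 + 1 + 1 + 0
= 4


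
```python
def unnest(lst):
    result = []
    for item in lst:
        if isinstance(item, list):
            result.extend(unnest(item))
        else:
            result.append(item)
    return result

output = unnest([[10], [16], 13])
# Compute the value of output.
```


unnest([[10], [16], 13])
Processing each element:
  [10] is a list -> unnest recursively -> [10]
  [16] is a list -> unnest recursively -> [16]
  13 is not a list -> append 13
= [10, 16, 13]


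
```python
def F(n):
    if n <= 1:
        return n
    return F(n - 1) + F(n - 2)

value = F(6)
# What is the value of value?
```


F(6)
= F(5) + F(4)
= (F(4) + F(3)) + F(4)
Computing bottom-up: F(0)=0, F(1)=1, F(2)=1, F(3)=2, F(4)=3, F(5)=5, F(6)=8
= 8


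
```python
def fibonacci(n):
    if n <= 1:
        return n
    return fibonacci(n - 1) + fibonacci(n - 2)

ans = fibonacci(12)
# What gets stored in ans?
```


fibonacci(12)
= fibonacci(11) + fibonacci(10)
= (fibonacci(10) + fibonacci(9)) + fibonacci(10)
Computing bottom-up: fibonacci(0)=0, fibonacci(1)=1, fibonacci(2)=1, fibonacci(3)=2, fibonacci(4)=3, fibonacci(5)=5, fibonacci(6)=8, fibonacci(7)=13, fibonacci(8)=21, fibonacci(9)=34, fibonacci(10)=55, fibonacci(11)=89, fibonacci(12)=144
= 144


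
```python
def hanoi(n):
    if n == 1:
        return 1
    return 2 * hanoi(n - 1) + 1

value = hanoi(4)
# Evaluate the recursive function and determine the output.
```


hanoi(4)
= 2 * hanoi(3) + 1
= 2 * (2 * hanoi(2) + 1) + 1
= 2 * (2 * (2 * hanoi(1) + 1) + 1) + 1
Now compute bottom-up:
hanoi(1) = 1
hanoi(2) = 2 * 1 + 1 = 3
hanoi(3) = 2 * 3 + 1 = 7
hanoi(4) = 2 * 7 + 1 = 15
= 15


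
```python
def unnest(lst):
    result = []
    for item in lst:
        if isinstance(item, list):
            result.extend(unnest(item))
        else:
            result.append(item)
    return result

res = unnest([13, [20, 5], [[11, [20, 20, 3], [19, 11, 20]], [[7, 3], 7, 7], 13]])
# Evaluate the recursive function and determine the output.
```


unnest([13, [20, 5], [[11, [20, 20, 3], [19, 11, 20]], [[7, 3], 7, 7], 13]])
Processing each element:
  13 is not a list -> append 13
  [20, 5] is a list -> unnest recursively -> [20, 5]
  [[11, [20, 20, 3], [19, 11, 20]], [[7, 3], 7, 7], 13] is a list -> unnest recursively -> [11, 20, 20, 3, 19, 11, 20, 7, 3, 7, 7, 13]
= [13, 20, 5, 11, 20, 20, 3, 19, 11, 20, 7, 3, 7, 7, 13]


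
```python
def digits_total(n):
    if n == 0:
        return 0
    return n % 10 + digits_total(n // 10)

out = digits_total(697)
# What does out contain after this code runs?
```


digits_total(697)
= 7 + digits_total(69)
= 7 + 9 + digits_total(6)
= 7 + 9 + 6 + digits_total(0)
= 7 + 9 + 6 + 0
= 22


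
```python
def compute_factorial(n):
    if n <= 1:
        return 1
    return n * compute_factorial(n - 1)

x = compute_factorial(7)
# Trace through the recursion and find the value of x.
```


compute_factorial(7)
= 7 * compute_factorial(6)
= 7 * 6 * compute_factorial(5)
= 7 * 6 * 5 * compute_factorial(4)
= 7 * 6 * 5 * 4 * compute_factorial(3)
= 7 * 6 * 5 * 4 * 3 * compute_factorial(2)
= 7 * 6 * 5 * 4 * 3 * 2 * compute_factorial(1)
= 7 * 6 * 5 * 4 * 3 * 2 * 1
= 5040


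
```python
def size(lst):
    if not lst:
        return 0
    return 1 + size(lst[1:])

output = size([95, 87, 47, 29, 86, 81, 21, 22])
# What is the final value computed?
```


size([95, 87, 47, 29, 86, 81, 21, 22])
= 1 + size([87, 47, 29, 86, 81, 21, 22])
= 1 + 1 + size([47, 29, 86, 81, 21, 22])
= 1 + 1 + 1 + size([29, 86, 81, 21, 22])
= 1 + 1 + 1 + 1 + size([86, 81, 21, 22])
= 1 + 1 + 1 + 1 + 1 + size([81, 21, 22])
= 1 + 1 + 1 + 1 + 1 + 1 + size([21, 22])
= 1 + 1 + 1 + 1 + 1 + 1 + 1 + size([22])
= 1 + 1 + 1 + 1 + 1 + 1 + 1 + 1 + size([])
= 1 + 1 + 1 + 1 + 1 + 1 + 1 + 1 + 0
= 8


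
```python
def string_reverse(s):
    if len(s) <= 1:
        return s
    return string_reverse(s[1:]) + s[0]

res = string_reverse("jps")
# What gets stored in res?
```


string_reverse("jps")
= string_reverse("ps") + "j"
= string_reverse("s") + "p" + "j"
= "s" + "p" + "j"
= "spj"


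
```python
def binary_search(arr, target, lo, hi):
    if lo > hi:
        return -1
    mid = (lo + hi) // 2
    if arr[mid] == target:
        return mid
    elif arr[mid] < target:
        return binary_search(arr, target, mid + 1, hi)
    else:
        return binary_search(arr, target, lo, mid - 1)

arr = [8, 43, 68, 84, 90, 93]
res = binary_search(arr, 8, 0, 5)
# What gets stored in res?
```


binary_search(arr, 8, 0, 5)
lo=0, hi=5, mid=2, arr[mid]=68
68 > 8, search left half
lo=0, hi=1, mid=0, arr[mid]=8
arr[0] == 8, found at index 0
= 0


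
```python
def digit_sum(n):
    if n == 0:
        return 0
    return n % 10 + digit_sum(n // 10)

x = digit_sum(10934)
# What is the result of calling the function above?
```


digit_sum(10934)
= 4 + digit_sum(1093)
= 4 + 3 + digit_sum(109)
= 4 + 3 + 9 + digit_sum(10)
= 4 + 3 + 9 + 0 + digit_sum(1)
= 4 + 3 + 9 + 0 + 1 + digit_sum(0)
= 4 + 3 + 9 + 0 + 1 + 0
= 17


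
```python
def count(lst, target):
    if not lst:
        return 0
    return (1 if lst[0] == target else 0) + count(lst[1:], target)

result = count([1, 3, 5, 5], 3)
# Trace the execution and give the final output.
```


count([1, 3, 5, 5], 3)
lst[0]=1 != 3: 0 + count([3, 5, 5], 3)
lst[0]=3 == 3: 1 + count([5, 5], 3)
lst[0]=5 != 3: 0 + count([5], 3)
lst[0]=5 != 3: 0 + count([], 3)
= 1


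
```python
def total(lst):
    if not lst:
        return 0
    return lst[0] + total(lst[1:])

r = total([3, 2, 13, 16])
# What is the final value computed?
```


total([3, 2, 13, 16])
= 3 + total([2, 13, 16])
= 3 + 2 + total([13, 16])
= 3 + 2 + 13 + total([16])
= 3 + 2 + 13 + 16 + total([])
= 3 + 2 + 13 + 16 + 0
= 34


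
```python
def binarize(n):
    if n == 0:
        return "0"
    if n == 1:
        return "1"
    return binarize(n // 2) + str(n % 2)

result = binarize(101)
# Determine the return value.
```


binarize(101)
= binarize(50) + "1"
= binarize(25) + "0" + "1"
= binarize(12) + "1" + "0" + "1"
= binarize(6) + "0" + "1" + "0" + "1"
= binarize(3) + "0" + "0" + "1" + "0" + "1"
= binarize(1) + "1" + "0" + "0" + "1" + "0" + "1"
= "1" + "1" + "0" + "0" + "1" + "0" + "1"
= "1100101"


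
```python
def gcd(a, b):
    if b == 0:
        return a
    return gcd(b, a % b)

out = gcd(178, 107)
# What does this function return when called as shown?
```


gcd(178, 107)
= gcd(107, 178 % 107) = gcd(107, 71)
= gcd(71, 107 % 71) = gcd(71, 36)
= gcd(36, 71 % 36) = gcd(36, 35)
= gcd(35, 36 % 35) = gcd(35, 1)
= gcd(1, 35 % 1) = gcd(1, 0)
b == 0, return a = 1


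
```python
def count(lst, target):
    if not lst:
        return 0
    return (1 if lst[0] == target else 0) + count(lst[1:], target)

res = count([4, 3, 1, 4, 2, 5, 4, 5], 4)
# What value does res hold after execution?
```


count([4, 3, 1, 4, 2, 5, 4, 5], 4)
lst[0]=4 == 4: 1 + count([3, 1, 4, 2, 5, 4, 5], 4)
lst[0]=3 != 4: 0 + count([1, 4, 2, 5, 4, 5], 4)
lst[0]=1 != 4: 0 + count([4, 2, 5, 4, 5], 4)
lst[0]=4 == 4: 1 + count([2, 5, 4, 5], 4)
lst[0]=2 != 4: 0 + count([5, 4, 5], 4)
lst[0]=5 != 4: 0 + count([4, 5], 4)
lst[0]=4 == 4: 1 + count([5], 4)
lst[0]=5 != 4: 0 + count([], 4)
= 3


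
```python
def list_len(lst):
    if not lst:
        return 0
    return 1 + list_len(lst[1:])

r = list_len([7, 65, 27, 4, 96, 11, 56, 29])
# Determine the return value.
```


list_len([7, 65, 27, 4, 96, 11, 56, 29])
= 1 + list_len([65, 27, 4, 96, 11, 56, 29])
= 1 + 1 + list_len([27, 4, 96, 11, 56, 29])
= 1 + 1 + 1 + list_len([4, 96, 11, 56, 29])
= 1 + 1 + 1 + 1 + list_len([96, 11, 56, 29])
= 1 + 1 + 1 + 1 + 1 + list_len([11, 56, 29])
= 1 + 1 + 1 + 1 + 1 + 1 + list_len([56, 29])
= 1 + 1 + 1 + 1 + 1 + 1 + 1 + list_len([29])
= 1 + 1 + 1 + 1 + 1 + 1 + 1 + 1 + list_len([])
= 1 + 1 + 1 + 1 + 1 + 1 + 1 + 1 + 0
= 8


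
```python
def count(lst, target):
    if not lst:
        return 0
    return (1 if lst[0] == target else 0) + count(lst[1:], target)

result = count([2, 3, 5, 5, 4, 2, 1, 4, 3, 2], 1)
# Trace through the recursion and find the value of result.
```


count([2, 3, 5, 5, 4, 2, 1, 4, 3, 2], 1)
lst[0]=2 != 1: 0 + count([3, 5, 5, 4, 2, 1, 4, 3, 2], 1)
lst[0]=3 != 1: 0 + count([5, 5, 4, 2, 1, 4, 3, 2], 1)
lst[0]=5 != 1: 0 + count([5, 4, 2, 1, 4, 3, 2], 1)
lst[0]=5 != 1: 0 + count([4, 2, 1, 4, 3, 2], 1)
lst[0]=4 != 1: 0 + count([2, 1, 4, 3, 2], 1)
lst[0]=2 != 1: 0 + count([1, 4, 3, 2], 1)
lst[0]=1 == 1: 1 + count([4, 3, 2], 1)
lst[0]=4 != 1: 0 + count([3, 2], 1)
lst[0]=3 != 1: 0 + count([2], 1)
lst[0]=2 != 1: 0 + count([], 1)
= 1


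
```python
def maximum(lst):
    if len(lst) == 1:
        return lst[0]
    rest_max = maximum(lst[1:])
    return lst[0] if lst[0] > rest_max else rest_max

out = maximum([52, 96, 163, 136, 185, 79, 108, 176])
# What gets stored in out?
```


maximum([52, 96, 163, 136, 185, 79, 108, 176])
= compare 52 with maximum([96, 163, 136, 185, 79, 108, 176])
= compare 96 with maximum([163, 136, 185, 79, 108, 176])
= compare 163 with maximum([136, 185, 79, 108, 176])
= compare 136 with maximum([185, 79, 108, 176])
= compare 185 with maximum([79, 108, 176])
= compare 79 with maximum([108, 176])
= compare 108 with maximum([176])
Base: maximum([176]) = 176
compare 108 with 176: max = 176
compare 79 with 176: max = 176
compare 185 with 176: max = 185
compare 136 with 185: max = 185
compare 163 with 185: max = 185
compare 96 with 185: max = 185
compare 52 with 185: max = 185
= 185


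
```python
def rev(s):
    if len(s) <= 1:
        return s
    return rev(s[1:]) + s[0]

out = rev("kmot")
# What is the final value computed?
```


rev("kmot")
= rev("mot") + "k"
= rev("ot") + "m" + "k"
= rev("t") + "o" + "m" + "k"
= "t" + "o" + "m" + "k"
= "tomk"


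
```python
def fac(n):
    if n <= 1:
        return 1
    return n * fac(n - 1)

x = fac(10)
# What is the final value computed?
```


fac(10)
= 10 * fac(9)
= 10 * 9 * fac(8)
= 10 * 9 * 8 * fac(7)
= 10 * 9 * 8 * 7 * fac(6)
= 10 * 9 * 8 * 7 * 6 * fac(5)
= 10 * 9 * 8 * 7 * 6 * 5 * fac(4)
= 10 * 9 * 8 * 7 * 6 * 5 * 4 * fac(3)
= 10 * 9 * 8 * 7 * 6 * 5 * 4 * 3 * fac(2)
= 10 * 9 * 8 * 7 * 6 * 5 * 4 * 3 * 2 * fac(1)
= 10 * 9 * 8 * 7 * 6 * 5 * 4 * 3 * 2 * 1
= 3628800


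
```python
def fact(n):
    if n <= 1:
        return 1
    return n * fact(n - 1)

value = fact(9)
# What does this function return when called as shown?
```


fact(9)
= 9 * fact(8)
= 9 * 8 * fact(7)
= 9 * 8 * 7 * fact(6)
= 9 * 8 * 7 * 6 * fact(5)
= 9 * 8 * 7 * 6 * 5 * fact(4)
= 9 * 8 * 7 * 6 * 5 * 4 * fact(3)
= 9 * 8 * 7 * 6 * 5 * 4 * 3 * fact(2)
= 9 * 8 * 7 * 6 * 5 * 4 * 3 * 2 * fact(1)
= 9 * 8 * 7 * 6 * 5 * 4 * 3 * 2 * 1
= 362880


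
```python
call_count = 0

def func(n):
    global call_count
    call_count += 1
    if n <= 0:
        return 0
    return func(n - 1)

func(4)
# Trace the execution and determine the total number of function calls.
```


func(4) calls func(3) calls ... calls func(0)
Total calls: 4 + 1 (for base case) = 5


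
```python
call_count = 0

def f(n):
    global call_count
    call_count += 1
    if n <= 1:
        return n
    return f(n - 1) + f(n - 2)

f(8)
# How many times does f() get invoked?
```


f(8) calls f(7) and f(6); each non-base call branches into two more.
Let C(k) = total number of calls made by f(k), including the call to f(k) itself.
Base cases: C(0) = 1, C(1) = 1
Recurrence: C(k) = 1 + C(k-1) + C(k-2)
  C(2) = 1 + C(1) + C(0) = 1 + 1 + 1 = 3
  C(3) = 1 + C(2) + C(1) = 1 + 3 + 1 = 5
  C(4) = 1 + C(3) + C(2) = 1 + 5 + 3 = 9
  C(5) = 1 + C(4) + C(3) = 1 + 9 + 5 = 15
  C(6) = 1 + C(5) + C(4) = 1 + 15 + 9 = 25
  C(7) = 1 + C(6) + C(5) = 1 + 25 + 15 = 41
  C(8) = 1 + C(7) + C(6) = 1 + 41 + 25 = 67
Total calls = C(8) = 67


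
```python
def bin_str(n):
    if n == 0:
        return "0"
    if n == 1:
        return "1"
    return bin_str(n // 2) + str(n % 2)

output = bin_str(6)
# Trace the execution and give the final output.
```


bin_str(6)
= bin_str(3) + "0"
= bin_str(1) + "1" + "0"
= "1" + "1" + "0"
= "110"


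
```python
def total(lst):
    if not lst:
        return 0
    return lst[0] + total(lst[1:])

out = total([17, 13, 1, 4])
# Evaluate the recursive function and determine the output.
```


total([17, 13, 1, 4])
= 17 + total([13, 1, 4])
= 17 + 13 + total([1, 4])
= 17 + 13 + 1 + total([4])
= 17 + 13 + 1 + 4 + total([])
= 17 + 13 + 1 + 4 + 0
= 35


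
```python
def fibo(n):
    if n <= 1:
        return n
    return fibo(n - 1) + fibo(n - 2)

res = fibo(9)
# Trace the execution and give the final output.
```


fibo(9)
= fibo(8) + fibo(7)
= (fibo(7) + fibo(6)) + fibo(7)
Computing bottom-up: fibo(0)=0, fibo(1)=1, fibo(2)=1, fibo(3)=2, fibo(4)=3, fibo(5)=5, fibo(6)=8, fibo(7)=13, fibo(8)=21, fibo(9)=34
= 34


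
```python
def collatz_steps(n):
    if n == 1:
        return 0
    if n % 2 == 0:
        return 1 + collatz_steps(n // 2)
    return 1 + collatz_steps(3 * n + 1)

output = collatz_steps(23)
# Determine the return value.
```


collatz_steps(23)
23 is odd -> 3*23+1 = 70 -> collatz_steps(70)
70 is even -> collatz_steps(35)
35 is odd -> 3*35+1 = 106 -> collatz_steps(106)
106 is even -> collatz_steps(53)
53 is odd -> 3*53+1 = 160 -> collatz_steps(160)
160 is even -> collatz_steps(80)
80 is even -> collatz_steps(40)
40 is even -> collatz_steps(20)
20 is even -> collatz_steps(10)
10 is even -> collatz_steps(5)
5 is odd -> 3*5+1 = 16 -> collatz_steps(16)
16 is even -> collatz_steps(8)
8 is even -> collatz_steps(4)
4 is even -> collatz_steps(2)
2 is even -> collatz_steps(1)
Reached 1 after 15 steps
= 15


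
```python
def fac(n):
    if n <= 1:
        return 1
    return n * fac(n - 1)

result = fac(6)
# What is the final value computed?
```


fac(6)
= 6 * fac(5)
= 6 * 5 * fac(4)
= 6 * 5 * 4 * fac(3)
= 6 * 5 * 4 * 3 * fac(2)
= 6 * 5 * 4 * 3 * 2 * fac(1)
= 6 * 5 * 4 * 3 * 2 * 1
= 720


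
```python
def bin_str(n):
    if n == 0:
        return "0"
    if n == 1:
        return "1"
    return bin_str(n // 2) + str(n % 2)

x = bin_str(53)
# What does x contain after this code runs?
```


bin_str(53)
= bin_str(26) + "1"
= bin_str(13) + "0" + "1"
= bin_str(6) + "1" + "0" + "1"
= bin_str(3) + "0" + "1" + "0" + "1"
= bin_str(1) + "1" + "0" + "1" + "0" + "1"
= "1" + "1" + "0" + "1" + "0" + "1"
= "110101"


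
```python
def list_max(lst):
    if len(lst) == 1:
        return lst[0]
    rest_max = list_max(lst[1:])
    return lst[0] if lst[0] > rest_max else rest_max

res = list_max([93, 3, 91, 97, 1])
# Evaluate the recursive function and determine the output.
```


list_max([93, 3, 91, 97, 1])
= compare 93 with list_max([3, 91, 97, 1])
= compare 3 with list_max([91, 97, 1])
= compare 91 with list_max([97, 1])
= compare 97 with list_max([1])
Base: list_max([1]) = 1
compare 97 with 1: max = 97
compare 91 with 97: max = 97
compare 3 with 97: max = 97
compare 93 with 97: max = 97
= 97


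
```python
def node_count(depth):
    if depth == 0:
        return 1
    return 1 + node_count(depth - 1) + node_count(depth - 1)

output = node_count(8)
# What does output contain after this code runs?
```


node_count(8)
= 1 + node_count(7) + node_count(7)
= 1 + 2 * node_count(7)
node_count(k) = 2^(k+1) - 1
node_count(0) = 1
node_count(1) = 3
node_count(2) = 7
node_count(3) = 15
node_count(4) = 31
node_count(8) = 2^9 - 1 = 511


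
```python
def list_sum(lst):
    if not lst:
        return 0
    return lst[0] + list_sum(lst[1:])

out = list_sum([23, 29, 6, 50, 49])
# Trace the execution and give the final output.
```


list_sum([23, 29, 6, 50, 49])
= 23 + list_sum([29, 6, 50, 49])
= 23 + 29 + list_sum([6, 50, 49])
= 23 + 29 + 6 + list_sum([50, 49])
= 23 + 29 + 6 + 50 + list_sum([49])
= 23 + 29 + 6 + 50 + 49 + list_sum([])
= 23 + 29 + 6 + 50 + 49 + 0
= 157


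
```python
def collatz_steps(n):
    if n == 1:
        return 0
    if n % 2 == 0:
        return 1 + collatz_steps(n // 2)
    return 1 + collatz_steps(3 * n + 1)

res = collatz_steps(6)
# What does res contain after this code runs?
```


collatz_steps(6)
6 is even -> collatz_steps(3)
3 is odd -> 3*3+1 = 10 -> collatz_steps(10)
10 is even -> collatz_steps(5)
5 is odd -> 3*5+1 = 16 -> collatz_steps(16)
16 is even -> collatz_steps(8)
8 is even -> collatz_steps(4)
4 is even -> collatz_steps(2)
2 is even -> collatz_steps(1)
Reached 1 after 8 steps
= 8


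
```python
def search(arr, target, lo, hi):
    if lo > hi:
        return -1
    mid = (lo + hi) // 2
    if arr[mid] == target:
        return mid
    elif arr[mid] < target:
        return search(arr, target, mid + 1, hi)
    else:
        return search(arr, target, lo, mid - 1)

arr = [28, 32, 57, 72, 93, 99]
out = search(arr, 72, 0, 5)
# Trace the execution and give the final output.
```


search(arr, 72, 0, 5)
lo=0, hi=5, mid=2, arr[mid]=57
57 < 72, search right half
lo=3, hi=5, mid=4, arr[mid]=93
93 > 72, search left half
lo=3, hi=3, mid=3, arr[mid]=72
arr[3] == 72, found at index 3
= 3


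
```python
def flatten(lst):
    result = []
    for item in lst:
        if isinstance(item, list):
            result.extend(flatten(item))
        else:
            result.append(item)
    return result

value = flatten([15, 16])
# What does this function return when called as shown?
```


flatten([15, 16])
Processing each element:
  15 is not a list -> append 15
  16 is not a list -> append 16
= [15, 16]


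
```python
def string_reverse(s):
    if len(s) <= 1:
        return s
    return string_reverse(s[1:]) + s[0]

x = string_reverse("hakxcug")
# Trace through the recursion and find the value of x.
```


string_reverse("hakxcug")
= string_reverse("akxcug") + "h"
= string_reverse("kxcug") + "a" + "h"
= string_reverse("xcug") + "k" + "a" + "h"
= string_reverse("cug") + "x" + "k" + "a" + "h"
= string_reverse("ug") + "c" + "x" + "k" + "a" + "h"
= string_reverse("g") + "u" + "c" + "x" + "k" + "a" + "h"
= "g" + "u" + "c" + "x" + "k" + "a" + "h"
= "gucxkah"


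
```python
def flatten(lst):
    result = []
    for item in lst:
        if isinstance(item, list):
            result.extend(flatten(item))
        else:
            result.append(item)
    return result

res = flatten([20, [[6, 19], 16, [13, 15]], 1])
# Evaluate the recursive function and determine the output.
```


flatten([20, [[6, 19], 16, [13, 15]], 1])
Processing each element:
  20 is not a list -> append 20
  [[6, 19], 16, [13, 15]] is a list -> flatten recursively -> [6, 19, 16, 13, 15]
  1 is not a list -> append 1
= [20, 6, 19, 16, 13, 15, 1]


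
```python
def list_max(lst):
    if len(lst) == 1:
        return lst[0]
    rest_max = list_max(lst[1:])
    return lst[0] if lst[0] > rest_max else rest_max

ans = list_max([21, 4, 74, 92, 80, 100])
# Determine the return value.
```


list_max([21, 4, 74, 92, 80, 100])
= compare 21 with list_max([4, 74, 92, 80, 100])
= compare 4 with list_max([74, 92, 80, 100])
= compare 74 with list_max([92, 80, 100])
= compare 92 with list_max([80, 100])
= compare 80 with list_max([100])
Base: list_max([100]) = 100
compare 80 with 100: max = 100
compare 92 with 100: max = 100
compare 74 with 100: max = 100
compare 4 with 100: max = 100
compare 21 with 100: max = 100
= 100


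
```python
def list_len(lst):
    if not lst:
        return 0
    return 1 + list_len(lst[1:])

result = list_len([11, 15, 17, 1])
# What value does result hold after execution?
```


list_len([11, 15, 17, 1])
= 1 + list_len([15, 17, 1])
= 1 + 1 + list_len([17, 1])
= 1 + 1 + 1 + list_len([1])
= 1 + 1 + 1 + 1 + list_len([])
= 1 + 1 + 1 + 1 + 0
= 4


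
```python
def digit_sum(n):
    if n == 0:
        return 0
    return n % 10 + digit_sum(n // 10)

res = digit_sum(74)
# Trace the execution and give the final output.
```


digit_sum(74)
= 4 + digit_sum(7)
= 4 + 7 + digit_sum(0)
= 4 + 7 + 0
= 11


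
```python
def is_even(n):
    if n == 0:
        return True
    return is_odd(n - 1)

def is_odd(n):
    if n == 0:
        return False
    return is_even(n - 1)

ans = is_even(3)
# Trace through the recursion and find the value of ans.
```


is_even(3)
= is_odd(2)
= is_even(1)
= is_odd(0)
n == 0: return False
= False


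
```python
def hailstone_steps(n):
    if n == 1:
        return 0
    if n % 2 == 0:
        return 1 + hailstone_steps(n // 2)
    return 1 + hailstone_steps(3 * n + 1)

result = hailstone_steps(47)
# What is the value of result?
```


hailstone_steps(47)
47 is odd -> 3*47+1 = 142 -> hailstone_steps(142)
142 is even -> hailstone_steps(71)
71 is odd -> 3*71+1 = 214 -> hailstone_steps(214)
214 is even -> hailstone_steps(107)
107 is odd -> 3*107+1 = 322 -> hailstone_steps(322)
322 is even -> hailstone_steps(161)
161 is odd -> 3*161+1 = 484 -> hailstone_steps(484)
484 is even -> hailstone_steps(242)
242 is even -> hailstone_steps(121)
121 is odd -> 3*121+1 = 364 -> hailstone_steps(364)
364 is even -> hailstone_steps(182)
182 is even -> hailstone_steps(91)
91 is odd -> 3*91+1 = 274 -> hailstone_steps(274)
274 is even -> hailstone_steps(137)
137 is odd -> 3*137+1 = 412 -> hailstone_steps(412)
412 is even -> hailstone_steps(206)
206 is even -> hailstone_steps(103)
103 is odd -> 3*103+1 = 310 -> hailstone_steps(310)
310 is even -> hailstone_steps(155)
155 is odd -> 3*155+1 = 466 -> hailstone_steps(466)
466 is even -> hailstone_steps(233)
233 is odd -> 3*233+1 = 700 -> hailstone_steps(700)
700 is even -> hailstone_steps(350)
350 is even -> hailstone_steps(175)
175 is odd -> 3*175+1 = 526 -> hailstone_steps(526)
526 is even -> hailstone_steps(263)
263 is odd -> 3*263+1 = 790 -> hailstone_steps(790)
790 is even -> hailstone_steps(395)
395 is odd -> 3*395+1 = 1186 -> hailstone_steps(1186)
1186 is even -> hailstone_steps(593)
593 is odd -> 3*593+1 = 1780 -> hailstone_steps(1780)
1780 is even -> hailstone_steps(890)
890 is even -> hailstone_steps(445)
445 is odd -> 3*445+1 = 1336 -> hailstone_steps(1336)
1336 is even -> hailstone_steps(668)
668 is even -> hailstone_steps(334)
334 is even -> hailstone_steps(167)
167 is odd -> 3*167+1 = 502 -> hailstone_steps(502)
502 is even -> hailstone_steps(251)
251 is odd -> 3*251+1 = 754 -> hailstone_steps(754)
754 is even -> hailstone_steps(377)
377 is odd -> 3*377+1 = 1132 -> hailstone_steps(1132)
1132 is even -> hailstone_steps(566)
566 is even -> hailstone_steps(283)
283 is odd -> 3*283+1 = 850 -> hailstone_steps(850)
850 is even -> hailstone_steps(425)
425 is odd -> 3*425+1 = 1276 -> hailstone_steps(1276)
1276 is even -> hailstone_steps(638)
638 is even -> hailstone_steps(319)
319 is odd -> 3*319+1 = 958 -> hailstone_steps(958)
958 is even -> hailstone_steps(479)
479 is odd -> 3*479+1 = 1438 -> hailstone_steps(1438)
1438 is even -> hailstone_steps(719)
719 is odd -> 3*719+1 = 2158 -> hailstone_steps(2158)
2158 is even -> hailstone_steps(1079)
1079 is odd -> 3*1079+1 = 3238 -> hailstone_steps(3238)
3238 is even -> hailstone_steps(1619)
1619 is odd -> 3*1619+1 = 4858 -> hailstone_steps(4858)
4858 is even -> hailstone_steps(2429)
2429 is odd -> 3*2429+1 = 7288 -> hailstone_steps(7288)
7288 is even -> hailstone_steps(3644)
3644 is even -> hailstone_steps(1822)
1822 is even -> hailstone_steps(911)
911 is odd -> 3*911+1 = 2734 -> hailstone_steps(2734)
2734 is even -> hailstone_steps(1367)
1367 is odd -> 3*1367+1 = 4102 -> hailstone_steps(4102)
4102 is even -> hailstone_steps(2051)
2051 is odd -> 3*2051+1 = 6154 -> hailstone_steps(6154)
6154 is even -> hailstone_steps(3077)
3077 is odd -> 3*3077+1 = 9232 -> hailstone_steps(9232)
9232 is even -> hailstone_steps(4616)
4616 is even -> hailstone_steps(2308)
2308 is even -> hailstone_steps(1154)
1154 is even -> hailstone_steps(577)
577 is odd -> 3*577+1 = 1732 -> hailstone_steps(1732)
1732 is even -> hailstone_steps(866)
866 is even -> hailstone_steps(433)
433 is odd -> 3*433+1 = 1300 -> hailstone_steps(1300)
1300 is even -> hailstone_steps(650)
650 is even -> hailstone_steps(325)
325 is odd -> 3*325+1 = 976 -> hailstone_steps(976)
976 is even -> hailstone_steps(488)
488 is even -> hailstone_steps(244)
244 is even -> hailstone_steps(122)
122 is even -> hailstone_steps(61)
61 is odd -> 3*61+1 = 184 -> hailstone_steps(184)
184 is even -> hailstone_steps(92)
92 is even -> hailstone_steps(46)
46 is even -> hailstone_steps(23)
23 is odd -> 3*23+1 = 70 -> hailstone_steps(70)
70 is even -> hailstone_steps(35)
35 is odd -> 3*35+1 = 106 -> hailstone_steps(106)
106 is even -> hailstone_steps(53)
53 is odd -> 3*53+1 = 160 -> hailstone_steps(160)
160 is even -> hailstone_steps(80)
80 is even -> hailstone_steps(40)
40 is even -> hailstone_steps(20)
20 is even -> hailstone_steps(10)
10 is even -> hailstone_steps(5)
5 is odd -> 3*5+1 = 16 -> hailstone_steps(16)
16 is even -> hailstone_steps(8)
8 is even -> hailstone_steps(4)
4 is even -> hailstone_steps(2)
2 is even -> hailstone_steps(1)
Reached 1 after 104 steps
= 104


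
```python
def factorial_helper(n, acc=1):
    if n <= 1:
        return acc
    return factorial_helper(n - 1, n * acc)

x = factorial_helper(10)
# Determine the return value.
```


factorial_helper(10, 1)
= factorial_helper(9, 10 * 1) = factorial_helper(9, 10)
= factorial_helper(8, 9 * 10) = factorial_helper(8, 90)
= factorial_helper(7, 8 * 90) = factorial_helper(7, 720)
= factorial_helper(6, 7 * 720) = factorial_helper(6, 5040)
= factorial_helper(5, 6 * 5040) = factorial_helper(5, 30240)
= factorial_helper(4, 5 * 30240) = factorial_helper(4, 151200)
= factorial_helper(3, 4 * 151200) = factorial_helper(3, 604800)
= factorial_helper(2, 3 * 604800) = factorial_helper(2, 1814400)
= factorial_helper(1, 2 * 1814400) = factorial_helper(1, 3628800)
n <= 1, return acc = 3628800


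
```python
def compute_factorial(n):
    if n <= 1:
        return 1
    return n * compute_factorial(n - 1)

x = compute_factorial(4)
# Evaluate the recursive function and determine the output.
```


compute_factorial(4)
= 4 * compute_factorial(3)
= 4 * 3 * compute_factorial(2)
= 4 * 3 * 2 * compute_factorial(1)
= 4 * 3 * 2 * 1
= 24
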